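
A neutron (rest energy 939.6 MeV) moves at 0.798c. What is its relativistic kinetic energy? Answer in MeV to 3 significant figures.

γ = 1/√(1 − 0.798²) = 1.6593
K = (γ − 1)m₀c² = (1.6593 − 1) × 939.6 MeV = 0.65932 × 939.6 MeV = 619 MeV

K ≈ 619 MeV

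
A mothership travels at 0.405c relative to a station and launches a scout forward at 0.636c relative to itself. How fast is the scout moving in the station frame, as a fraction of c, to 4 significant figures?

Compose boost 2: (0.636 + 0.405)/(1 + 0.636×0.405) = 1.041/1.25758 = 0.8278

u ≈ 0.8278c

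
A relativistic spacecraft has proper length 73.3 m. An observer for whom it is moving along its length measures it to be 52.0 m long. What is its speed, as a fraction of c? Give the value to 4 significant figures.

γ = L₀/L = 73.3/52.0 = 1.40962
β = √(1 − 1/γ²) = 0.7048

β ≈ 0.7048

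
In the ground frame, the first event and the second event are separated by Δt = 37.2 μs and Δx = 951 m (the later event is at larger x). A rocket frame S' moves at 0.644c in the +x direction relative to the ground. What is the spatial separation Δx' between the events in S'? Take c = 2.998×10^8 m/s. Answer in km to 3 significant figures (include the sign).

γ = 1/√(1 − 0.644²) = 1.3071
Δx' = γ(Δx − vΔt) = 1.3071 × (951 m − 0.644×(2.998×10^8 m/s)×37.2×10^-6 s)
= 1.3071 × (-6231.2 m) = -8.15 km

Δx' ≈ -8.15 km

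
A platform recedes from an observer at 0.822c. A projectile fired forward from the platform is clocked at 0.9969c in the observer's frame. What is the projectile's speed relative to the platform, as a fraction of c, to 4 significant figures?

Inverse velocity addition: u' = (u − v)/(1 − uv/c²)
= (0.9969 − 0.822)/(1 − 0.9969×0.822) = 0.1749/0.180548 = 0.9687

u' ≈ 0.9687c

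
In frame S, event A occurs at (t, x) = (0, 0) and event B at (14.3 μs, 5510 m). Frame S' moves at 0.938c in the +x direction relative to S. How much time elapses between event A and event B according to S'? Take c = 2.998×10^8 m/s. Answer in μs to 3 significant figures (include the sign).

Δt' ≈ -8.48 μs

γ = 1/√(1 − 0.938²) = 2.8849
Δt' = γ(Δt − vΔx/c²) = 2.8849 × (14.3 μs − 0.938×5510 m / (2.998×10^8 m/s))
= 2.8849 × (-2.9394 μs) = -8.48 μs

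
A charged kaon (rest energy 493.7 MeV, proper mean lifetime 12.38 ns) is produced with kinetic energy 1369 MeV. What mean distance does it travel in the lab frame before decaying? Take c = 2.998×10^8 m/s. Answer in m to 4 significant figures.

γ = 1 + K/(m₀c²) = 1 + 1369/493.7 = 3.77294
β = √(1 − 1/γ²) = 0.964236
Dilated lifetime: γτ₀ = 3.77294 × 12.38 ns = 46.7090 ns
d = βc·γτ₀ = 0.964236 × (2.998×10^8 m/s) × 4.67090×10^-8 s = 13.50 m

d ≈ 13.50 m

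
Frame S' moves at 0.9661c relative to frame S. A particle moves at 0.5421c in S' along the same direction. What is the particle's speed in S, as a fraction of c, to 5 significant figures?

Relativistic velocity addition: u = (u' + v)/(1 + u'v/c²)
= (0.5421 + 0.9661)/(1 + 0.5421×0.9661) = 1.5082/1.523723 = 0.98981

u ≈ 0.98981c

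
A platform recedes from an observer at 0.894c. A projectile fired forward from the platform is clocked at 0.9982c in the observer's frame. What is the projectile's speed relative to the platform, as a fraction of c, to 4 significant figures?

Inverse velocity addition: u' = (u − v)/(1 − uv/c²)
= (0.9982 − 0.894)/(1 − 0.9982×0.894) = 0.1042/0.107609 = 0.9683

u' ≈ 0.9683c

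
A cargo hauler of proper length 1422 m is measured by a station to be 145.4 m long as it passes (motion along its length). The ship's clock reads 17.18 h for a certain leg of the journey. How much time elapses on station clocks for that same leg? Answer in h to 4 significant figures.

Length contraction ⇒ γ = L₀/L = 1422/145.4 = 9.77992
Time dilation: Δt = γτ₀ = 9.77992 × 17.18 h = 168.0 h

Δt ≈ 168.0 h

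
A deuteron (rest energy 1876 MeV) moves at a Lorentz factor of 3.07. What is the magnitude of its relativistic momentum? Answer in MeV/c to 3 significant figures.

β = √(1 − 1/γ²) = √(1 − 1/3.07²) = 0.94546
p = γβm₀c = 3.07 × 0.94546 × 1876 MeV/c = 5450 MeV/c

p ≈ 5450 MeV/c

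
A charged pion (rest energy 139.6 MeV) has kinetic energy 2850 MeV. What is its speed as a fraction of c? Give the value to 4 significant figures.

β ≈ 0.9989

γ = 1 + K/(m₀c²) = 1 + 2850/139.6 = 21.4155
β = √(1 − 1/γ²) = 0.9989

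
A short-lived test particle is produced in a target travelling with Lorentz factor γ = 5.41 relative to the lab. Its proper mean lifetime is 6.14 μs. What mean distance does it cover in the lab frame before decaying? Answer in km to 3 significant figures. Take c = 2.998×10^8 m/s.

β = √(1 − 1/γ²) = √(1 − 1/5.41²) = 0.98277
Dilated lifetime: Δt = γτ₀ = 5.41 × 6.14 μs = 33.217 μs
d = vΔt = 0.98277c × 33.217 μs = 2.9463×10^8 m/s × 3.3217×10^-5 s = 9.79 km

d ≈ 9.79 km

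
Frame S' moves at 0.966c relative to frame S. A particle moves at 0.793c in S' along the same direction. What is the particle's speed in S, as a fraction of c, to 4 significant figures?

u ≈ 0.9960c

Relativistic velocity addition: u = (u' + v)/(1 + u'v/c²)
= (0.793 + 0.966)/(1 + 0.793×0.966) = 1.759/1.76604 = 0.9960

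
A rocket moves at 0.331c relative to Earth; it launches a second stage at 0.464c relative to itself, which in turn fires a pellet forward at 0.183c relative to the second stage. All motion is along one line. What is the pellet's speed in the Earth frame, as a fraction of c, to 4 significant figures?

Compose boost 2: (0.464 + 0.331)/(1 + 0.464×0.331) = 0.7950/1.15358 = 0.689157
Compose boost 3: (0.183 + 0.689157)/(1 + 0.183×0.689157) = 0.872157/1.12612 = 0.7745

u ≈ 0.7745c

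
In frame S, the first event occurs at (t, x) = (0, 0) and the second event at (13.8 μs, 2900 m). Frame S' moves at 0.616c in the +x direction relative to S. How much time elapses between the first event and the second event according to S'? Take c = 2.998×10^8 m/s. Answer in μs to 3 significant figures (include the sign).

γ = 1/√(1 − 0.616²) = 1.2694
Δt' = γ(Δt − vΔx/c²) = 1.2694 × (13.8 μs − 0.616×2900 m / (2.998×10^8 m/s))
= 1.2694 × (7.8414 μs) = 9.95 μs

Δt' ≈ 9.95 μs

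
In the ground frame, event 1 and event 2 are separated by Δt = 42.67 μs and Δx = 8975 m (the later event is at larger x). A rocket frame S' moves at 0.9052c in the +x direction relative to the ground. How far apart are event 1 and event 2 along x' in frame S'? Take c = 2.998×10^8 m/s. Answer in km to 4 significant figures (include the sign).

γ = 1/√(1 − 0.9052²) = 2.35302
Δx' = γ(Δx − vΔt) = 2.35302 × (8975 m − 0.9052×(2.998×10^8 m/s)×42.67×10^-6 s)
= 2.35302 × (-2604.74 m) = -6.129 km

Δx' ≈ -6.129 km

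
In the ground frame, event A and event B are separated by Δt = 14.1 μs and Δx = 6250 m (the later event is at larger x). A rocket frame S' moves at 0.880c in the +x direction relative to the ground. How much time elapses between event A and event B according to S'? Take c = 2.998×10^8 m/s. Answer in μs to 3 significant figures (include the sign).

Δt' ≈ -8.94 μs

γ = 1/√(1 − 0.880²) = 2.1054
Δt' = γ(Δt − vΔx/c²) = 2.1054 × (14.1 μs − 0.880×6250 m / (2.998×10^8 m/s))
= 2.1054 × (-4.2456 μs) = -8.94 μs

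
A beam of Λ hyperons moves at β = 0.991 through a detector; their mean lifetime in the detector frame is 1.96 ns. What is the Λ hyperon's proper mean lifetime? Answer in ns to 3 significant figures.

γ = 1/√(1 − 0.991²) = 7.4704
Proper time: τ₀ = Δt/γ = 1.96/7.4704 = 0.262 ns

τ₀ ≈ 0.262 ns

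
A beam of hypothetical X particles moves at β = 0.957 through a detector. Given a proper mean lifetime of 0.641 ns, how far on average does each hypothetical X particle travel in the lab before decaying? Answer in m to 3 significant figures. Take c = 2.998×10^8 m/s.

γ = 1/√(1 − 0.957²) = 3.4472
Dilated lifetime: Δt = γτ₀ = 3.4472 × 0.641 ns = 2.2097 ns
d = vΔt = 0.957c × 2.2097 ns = 2.8691×10^8 m/s × 2.2097×10^-9 s = 0.634 m

d ≈ 0.634 m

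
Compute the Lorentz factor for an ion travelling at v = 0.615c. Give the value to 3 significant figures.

γ = 1/√(1 − β²) = 1/√(1 − 0.615²) = 1/√(0.62177) = 1.27

γ ≈ 1.27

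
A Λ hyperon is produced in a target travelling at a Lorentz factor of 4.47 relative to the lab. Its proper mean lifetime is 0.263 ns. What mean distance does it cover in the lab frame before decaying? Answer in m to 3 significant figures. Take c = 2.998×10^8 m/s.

β = √(1 − 1/γ²) = √(1 − 1/4.47²) = 0.97465
Dilated lifetime: Δt = γτ₀ = 4.47 × 0.263 ns = 1.1756 ns
d = vΔt = 0.97465c × 1.1756 ns = 2.9220×10^8 m/s × 1.1756×10^-9 s = 0.344 m

d ≈ 0.344 m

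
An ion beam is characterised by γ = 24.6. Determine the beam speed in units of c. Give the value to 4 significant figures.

β ≈ 0.9992

β = √(1 − 1/γ²) = √(1 − 1/24.6²) = √(0.998348) = 0.9992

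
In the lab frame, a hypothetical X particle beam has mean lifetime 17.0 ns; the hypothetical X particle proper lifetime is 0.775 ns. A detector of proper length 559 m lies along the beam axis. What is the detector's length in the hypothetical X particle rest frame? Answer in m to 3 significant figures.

Time dilation ⇒ γ = Δt/τ₀ = 17.0/0.775 = 21.935
Length contraction: L = L₀/γ = 559/21.935 = 25.5 m

L ≈ 25.5 m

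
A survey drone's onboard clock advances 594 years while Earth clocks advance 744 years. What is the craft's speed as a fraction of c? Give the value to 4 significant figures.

γ = Δt/τ₀ = 744/594 = 1.25253
β = √(1 − 1/γ²) = √(1 − 1/1.25253²) = 0.6021

β ≈ 0.6021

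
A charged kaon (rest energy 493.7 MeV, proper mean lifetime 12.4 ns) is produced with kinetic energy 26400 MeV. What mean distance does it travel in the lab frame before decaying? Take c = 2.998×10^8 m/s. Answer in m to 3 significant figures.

γ = 1 + K/(m₀c²) = 1 + 26400/493.7 = 54.474
β = √(1 − 1/γ²) = 0.99983
Dilated lifetime: γτ₀ = 54.474 × 12.4 ns = 675.47 ns
d = βc·γτ₀ = 0.99983 × (2.998×10^8 m/s) × 6.7547×10^-7 s = 202 m

d ≈ 202 m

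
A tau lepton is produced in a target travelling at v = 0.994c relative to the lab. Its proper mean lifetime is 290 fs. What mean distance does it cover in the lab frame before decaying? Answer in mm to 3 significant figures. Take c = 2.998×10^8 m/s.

γ = 1/√(1 − 0.994²) = 9.1424
Dilated lifetime: Δt = γτ₀ = 9.1424 × 290 fs = 2651.3 fs
d = vΔt = 0.994c × 2651.3 fs = 2.9800×10^8 m/s × 2.6513×10^-12 s = 0.790 mm

d ≈ 0.790 mm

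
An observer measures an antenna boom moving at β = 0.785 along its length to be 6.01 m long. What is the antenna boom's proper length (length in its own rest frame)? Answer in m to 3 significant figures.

L₀ ≈ 9.70 m

γ = 1/√(1 − 0.785²) = 1.6142
L₀ = γL = 1.6142 × 6.01 = 9.70 m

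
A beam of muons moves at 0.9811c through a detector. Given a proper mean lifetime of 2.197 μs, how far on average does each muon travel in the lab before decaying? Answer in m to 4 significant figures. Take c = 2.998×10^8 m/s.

γ = 1/√(1 − 0.9811²) = 5.16792
Dilated lifetime: Δt = γτ₀ = 5.16792 × 2.197 μs = 11.3539 μs
d = vΔt = 0.9811c × 11.3539 μs = 2.94134×10^8 m/s × 1.13539×10^-5 s = 3340 m

d ≈ 3340 m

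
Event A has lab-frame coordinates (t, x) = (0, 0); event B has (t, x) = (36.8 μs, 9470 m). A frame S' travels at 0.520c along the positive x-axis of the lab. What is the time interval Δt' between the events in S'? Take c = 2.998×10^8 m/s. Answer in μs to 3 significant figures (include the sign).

γ = 1/√(1 − 0.520²) = 1.1707
Δt' = γ(Δt − vΔx/c²) = 1.1707 × (36.8 μs − 0.520×9470 m / (2.998×10^8 m/s))
= 1.1707 × (20.374 μs) = 23.9 μs

Δt' ≈ 23.9 μs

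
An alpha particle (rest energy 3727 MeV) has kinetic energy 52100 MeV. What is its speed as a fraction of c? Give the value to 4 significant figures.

β ≈ 0.9978

γ = 1 + K/(m₀c²) = 1 + 52100/3727 = 14.9791
β = √(1 − 1/γ²) = 0.9978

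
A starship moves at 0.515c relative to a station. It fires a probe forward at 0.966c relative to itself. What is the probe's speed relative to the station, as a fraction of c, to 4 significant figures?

u ≈ 0.9890c

Relativistic velocity addition: u = (u' + v)/(1 + u'v/c²)
= (0.966 + 0.515)/(1 + 0.966×0.515) = 1.481/1.49749 = 0.9890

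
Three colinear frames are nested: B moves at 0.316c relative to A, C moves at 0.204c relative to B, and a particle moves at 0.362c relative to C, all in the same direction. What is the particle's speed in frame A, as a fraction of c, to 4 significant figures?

Compose boost 2: (0.204 + 0.316)/(1 + 0.204×0.316) = 0.5200/1.06446 = 0.488509
Compose boost 3: (0.362 + 0.488509)/(1 + 0.362×0.488509) = 0.850509/1.17684 = 0.7227

u ≈ 0.7227c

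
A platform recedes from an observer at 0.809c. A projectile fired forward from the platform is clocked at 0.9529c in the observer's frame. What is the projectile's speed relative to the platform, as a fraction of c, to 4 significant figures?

Inverse velocity addition: u' = (u − v)/(1 − uv/c²)
= (0.9529 − 0.809)/(1 − 0.9529×0.809) = 0.1439/0.229104 = 0.6281

u' ≈ 0.6281c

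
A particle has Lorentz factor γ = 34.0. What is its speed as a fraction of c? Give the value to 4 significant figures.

β = √(1 − 1/γ²) = √(1 − 1/34.0²) = √(0.999135) = 0.9996

β ≈ 0.9996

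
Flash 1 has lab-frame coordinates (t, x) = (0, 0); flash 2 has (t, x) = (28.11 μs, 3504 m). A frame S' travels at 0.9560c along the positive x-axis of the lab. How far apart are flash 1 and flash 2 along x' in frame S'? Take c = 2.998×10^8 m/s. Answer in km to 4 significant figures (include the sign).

Δx' ≈ -15.52 km

γ = 1/√(1 − 0.9560²) = 3.40870
Δx' = γ(Δx − vΔt) = 3.40870 × (3504 m − 0.9560×(2.998×10^8 m/s)×28.11×10^-6 s)
= 3.40870 × (-4552.57 m) = -15.52 km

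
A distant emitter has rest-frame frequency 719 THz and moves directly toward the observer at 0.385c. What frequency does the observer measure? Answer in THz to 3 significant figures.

f_obs ≈ 1080 THz

Relativistic Doppler: f_obs = f_src √((1+β)/(1−β))
= 719 × √(1.3850/0.61500) = 719 × 1.5007 = 1080 THz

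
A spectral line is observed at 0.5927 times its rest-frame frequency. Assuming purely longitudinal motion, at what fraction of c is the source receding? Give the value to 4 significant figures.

f_obs/f_src = √((1−β)/(1+β)) = 0.5927  ⇒  (1−β)/(1+β) = 0.351293
β = |1 − D²|/(1 + D²) = |1 − 0.351293|/(1 + 0.351293) = 0.4801

β ≈ 0.4801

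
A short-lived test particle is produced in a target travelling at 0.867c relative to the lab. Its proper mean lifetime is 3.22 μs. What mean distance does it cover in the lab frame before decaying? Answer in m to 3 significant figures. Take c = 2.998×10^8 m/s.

d ≈ 1680 m

γ = 1/√(1 − 0.867²) = 2.0068
Dilated lifetime: Δt = γτ₀ = 2.0068 × 3.22 μs = 6.4619 μs
d = vΔt = 0.867c × 6.4619 μs = 2.5993×10^8 m/s × 6.4619×10^-6 s = 1680 m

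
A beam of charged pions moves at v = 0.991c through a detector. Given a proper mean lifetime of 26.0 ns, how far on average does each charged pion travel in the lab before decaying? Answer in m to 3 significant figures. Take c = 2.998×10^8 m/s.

d ≈ 57.7 m

γ = 1/√(1 − 0.991²) = 7.4704
Dilated lifetime: Δt = γτ₀ = 7.4704 × 26.0 ns = 194.23 ns
d = vΔt = 0.991c × 194.23 ns = 2.9710×10^8 m/s × 1.9423×10^-7 s = 57.7 m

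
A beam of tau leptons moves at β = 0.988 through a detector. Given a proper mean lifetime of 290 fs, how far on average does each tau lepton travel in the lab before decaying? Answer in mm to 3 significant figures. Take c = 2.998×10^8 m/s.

d ≈ 0.556 mm

γ = 1/√(1 − 0.988²) = 6.4744
Dilated lifetime: Δt = γτ₀ = 6.4744 × 290 fs = 1877.6 fs
d = vΔt = 0.988c × 1877.6 fs = 2.9620×10^8 m/s × 1.8776×10^-12 s = 0.556 mm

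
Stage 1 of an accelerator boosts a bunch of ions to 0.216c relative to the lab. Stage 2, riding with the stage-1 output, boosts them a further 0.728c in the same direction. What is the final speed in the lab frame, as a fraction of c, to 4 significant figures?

Compose boost 2: (0.728 + 0.216)/(1 + 0.728×0.216) = 0.9440/1.15725 = 0.8157

u ≈ 0.8157c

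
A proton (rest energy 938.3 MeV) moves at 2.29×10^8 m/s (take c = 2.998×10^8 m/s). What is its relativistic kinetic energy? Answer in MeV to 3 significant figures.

β = v/c = 2.29×10^8 / 2.998×10^8 = 0.76384
γ = 1/√(1 − 0.76384²) = 1.5494
K = (γ − 1)m₀c² = (1.5494 − 1) × 938.3 MeV = 0.54942 × 938.3 MeV = 516 MeV

K ≈ 516 MeV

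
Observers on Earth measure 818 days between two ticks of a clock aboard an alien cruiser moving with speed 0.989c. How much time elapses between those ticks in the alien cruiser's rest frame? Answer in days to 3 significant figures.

γ = 1/√(1 − 0.989²) = 6.7606
Proper time: τ₀ = Δt/γ = 818/6.7606 = 121 days

τ₀ ≈ 121 days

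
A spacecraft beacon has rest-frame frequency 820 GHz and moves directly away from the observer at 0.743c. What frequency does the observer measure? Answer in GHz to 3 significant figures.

f_obs ≈ 315 GHz

Relativistic Doppler: f_obs = f_src √((1−β)/(1+β))
= 820 × √(0.25700/1.7430) = 820 × 0.38399 = 315 GHz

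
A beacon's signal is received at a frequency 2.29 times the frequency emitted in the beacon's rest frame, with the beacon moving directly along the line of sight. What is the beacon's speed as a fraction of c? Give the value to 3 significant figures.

β ≈ 0.680

f_obs/f_src = √((1+β)/(1−β)) = 2.29  ⇒  (1+β)/(1−β) = 5.2441
β = |1 − D²|/(1 + D²) = |1 − 5.2441|/(1 + 5.2441) = 0.680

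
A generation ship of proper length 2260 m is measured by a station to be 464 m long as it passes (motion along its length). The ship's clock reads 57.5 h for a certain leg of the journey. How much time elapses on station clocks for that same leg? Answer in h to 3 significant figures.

Δt ≈ 280 h

Length contraction ⇒ γ = L₀/L = 2260/464 = 4.8707
Time dilation: Δt = γτ₀ = 4.8707 × 57.5 h = 280 h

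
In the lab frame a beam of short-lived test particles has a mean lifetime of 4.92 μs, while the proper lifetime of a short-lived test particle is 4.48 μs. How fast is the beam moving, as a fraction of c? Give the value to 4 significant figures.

γ = Δt/τ₀ = 4.92/4.48 = 1.09821
β = √(1 − 1/γ²) = √(1 − 1/1.09821²) = 0.4134

β ≈ 0.4134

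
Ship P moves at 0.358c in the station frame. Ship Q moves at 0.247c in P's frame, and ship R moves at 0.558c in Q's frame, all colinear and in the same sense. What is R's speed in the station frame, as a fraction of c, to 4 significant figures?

u ≈ 0.8502c

Compose boost 2: (0.247 + 0.358)/(1 + 0.247×0.358) = 0.6050/1.08843 = 0.555849
Compose boost 3: (0.558 + 0.555849)/(1 + 0.558×0.555849) = 1.11385/1.31016 = 0.8502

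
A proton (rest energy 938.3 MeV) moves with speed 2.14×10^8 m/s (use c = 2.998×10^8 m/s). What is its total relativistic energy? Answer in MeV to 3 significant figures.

β = v/c = 2.14×10^8 / 2.998×10^8 = 0.71381
γ = 1/√(1 − 0.71381²) = 1.4279
E = γm₀c² = 1.4279 × 938.3 MeV = 1340 MeV

E ≈ 1340 MeV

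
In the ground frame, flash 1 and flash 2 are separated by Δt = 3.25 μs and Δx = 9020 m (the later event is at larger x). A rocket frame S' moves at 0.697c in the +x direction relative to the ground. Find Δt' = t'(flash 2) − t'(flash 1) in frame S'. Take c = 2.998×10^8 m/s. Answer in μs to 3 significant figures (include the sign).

γ = 1/√(1 − 0.697²) = 1.3946
Δt' = γ(Δt − vΔx/c²) = 1.3946 × (3.25 μs − 0.697×9020 m / (2.998×10^8 m/s))
= 1.3946 × (-17.720 μs) = -24.7 μs

Δt' ≈ -24.7 μs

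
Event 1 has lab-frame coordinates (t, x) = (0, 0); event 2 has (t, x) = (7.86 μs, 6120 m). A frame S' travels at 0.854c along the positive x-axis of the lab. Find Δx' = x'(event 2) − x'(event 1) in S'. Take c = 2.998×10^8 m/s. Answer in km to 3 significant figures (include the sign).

Δx' ≈ 7.90 km

γ = 1/√(1 − 0.854²) = 1.9221
Δx' = γ(Δx − vΔt) = 1.9221 × (6120 m − 0.854×(2.998×10^8 m/s)×7.86×10^-6 s)
= 1.9221 × (4107.6 m) = 7.90 km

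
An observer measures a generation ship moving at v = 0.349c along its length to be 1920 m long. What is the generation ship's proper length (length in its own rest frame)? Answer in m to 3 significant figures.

γ = 1/√(1 − 0.349²) = 1.0671
L₀ = γL = 1.0671 × 1920 = 2050 m

L₀ ≈ 2050 m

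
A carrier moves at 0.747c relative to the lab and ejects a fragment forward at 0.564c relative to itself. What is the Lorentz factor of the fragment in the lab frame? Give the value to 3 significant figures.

γ ≈ 2.59

u_lab = (0.564 + 0.747)/(1 + 0.564×0.747) = 1.311/1.42131 = 0.922390
γ = 1/√(1 − 0.922390²) = 2.59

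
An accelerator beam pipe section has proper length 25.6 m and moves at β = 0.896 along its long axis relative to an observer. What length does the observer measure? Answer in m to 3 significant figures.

γ = 1/√(1 − 0.896²) = 2.2520
Length contraction: L = L₀/γ = 25.6/2.2520 = 11.4 m

L ≈ 11.4 m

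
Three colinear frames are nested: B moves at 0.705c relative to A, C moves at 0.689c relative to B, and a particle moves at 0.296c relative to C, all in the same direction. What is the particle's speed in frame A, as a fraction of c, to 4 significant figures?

Compose boost 2: (0.689 + 0.705)/(1 + 0.689×0.705) = 1.394/1.48574 = 0.938250
Compose boost 3: (0.296 + 0.938250)/(1 + 0.296×0.938250) = 1.23425/1.27772 = 0.9660

u ≈ 0.9660c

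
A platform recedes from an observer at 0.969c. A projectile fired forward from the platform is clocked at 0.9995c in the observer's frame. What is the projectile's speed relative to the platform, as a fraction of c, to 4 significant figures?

u' ≈ 0.9687c

Inverse velocity addition: u' = (u − v)/(1 − uv/c²)
= (0.9995 − 0.969)/(1 − 0.9995×0.969) = 0.03050/0.0314845 = 0.9687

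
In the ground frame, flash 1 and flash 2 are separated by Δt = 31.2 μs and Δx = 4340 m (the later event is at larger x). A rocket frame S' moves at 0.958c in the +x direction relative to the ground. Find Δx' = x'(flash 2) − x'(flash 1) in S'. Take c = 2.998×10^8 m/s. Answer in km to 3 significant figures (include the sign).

Δx' ≈ -16.1 km

γ = 1/√(1 − 0.958²) = 3.4871
Δx' = γ(Δx − vΔt) = 3.4871 × (4340 m − 0.958×(2.998×10^8 m/s)×31.2×10^-6 s)
= 3.4871 × (-4620.9 m) = -16.1 km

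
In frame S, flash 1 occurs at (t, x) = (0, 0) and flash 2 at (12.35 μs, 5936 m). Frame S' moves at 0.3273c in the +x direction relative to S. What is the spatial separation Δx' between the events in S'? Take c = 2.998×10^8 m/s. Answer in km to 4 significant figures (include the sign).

γ = 1/√(1 − 0.3273²) = 1.05829
Δx' = γ(Δx − vΔt) = 1.05829 × (5936 m − 0.3273×(2.998×10^8 m/s)×12.35×10^-6 s)
= 1.05829 × (4724.16 m) = 5.000 km

Δx' ≈ 5.000 km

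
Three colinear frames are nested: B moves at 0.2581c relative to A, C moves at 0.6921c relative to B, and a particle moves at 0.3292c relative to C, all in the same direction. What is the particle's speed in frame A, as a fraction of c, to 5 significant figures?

Compose boost 2: (0.6921 + 0.2581)/(1 + 0.6921×0.2581) = 0.95020/1.178631 = 0.8061895
Compose boost 3: (0.3292 + 0.8061895)/(1 + 0.3292×0.8061895) = 1.135390/1.265398 = 0.89726

u ≈ 0.89726c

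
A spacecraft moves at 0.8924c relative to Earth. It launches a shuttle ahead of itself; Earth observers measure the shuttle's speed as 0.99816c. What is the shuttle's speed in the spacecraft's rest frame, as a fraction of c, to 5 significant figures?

u' ≈ 0.96813c

Inverse velocity addition: u' = (u − v)/(1 − uv/c²)
= (0.99816 − 0.8924)/(1 − 0.99816×0.8924) = 0.10576/0.1092420 = 0.96813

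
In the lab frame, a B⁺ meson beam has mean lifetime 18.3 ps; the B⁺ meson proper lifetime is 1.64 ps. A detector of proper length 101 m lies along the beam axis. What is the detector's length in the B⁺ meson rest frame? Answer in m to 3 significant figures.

L ≈ 9.05 m

Time dilation ⇒ γ = Δt/τ₀ = 18.3/1.64 = 11.159
Length contraction: L = L₀/γ = 101/11.159 = 9.05 m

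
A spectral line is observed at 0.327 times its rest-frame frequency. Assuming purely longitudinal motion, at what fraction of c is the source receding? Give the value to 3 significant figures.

β ≈ 0.807

f_obs/f_src = √((1−β)/(1+β)) = 0.327  ⇒  (1−β)/(1+β) = 0.10693
β = |1 − D²|/(1 + D²) = |1 − 0.10693|/(1 + 0.10693) = 0.807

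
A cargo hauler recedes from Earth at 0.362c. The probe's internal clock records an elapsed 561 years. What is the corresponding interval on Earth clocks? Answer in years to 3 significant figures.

γ = 1/√(1 − 0.362²) = 1.0728
Time dilation: Δt = γτ₀ = 1.0728 × 561 years = 602 years

Δt ≈ 602 years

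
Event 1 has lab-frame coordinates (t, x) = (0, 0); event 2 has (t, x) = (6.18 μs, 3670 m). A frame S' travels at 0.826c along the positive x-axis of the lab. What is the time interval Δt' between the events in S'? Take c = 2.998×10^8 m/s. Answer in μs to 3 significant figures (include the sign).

γ = 1/√(1 − 0.826²) = 1.7741
Δt' = γ(Δt − vΔx/c²) = 1.7741 × (6.18 μs − 0.826×3670 m / (2.998×10^8 m/s))
= 1.7741 × (-3.9315 μs) = -6.97 μs

Δt' ≈ -6.97 μs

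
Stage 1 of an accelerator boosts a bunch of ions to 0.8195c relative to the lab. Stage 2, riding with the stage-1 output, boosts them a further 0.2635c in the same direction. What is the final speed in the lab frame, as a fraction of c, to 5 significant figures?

Compose boost 2: (0.2635 + 0.8195)/(1 + 0.2635×0.8195) = 1.0830/1.215938 = 0.89067

u ≈ 0.89067c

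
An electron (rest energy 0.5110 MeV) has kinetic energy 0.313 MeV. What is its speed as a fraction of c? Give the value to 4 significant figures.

β ≈ 0.7845

γ = 1 + K/(m₀c²) = 1 + 0.313/0.5110 = 1.61252
β = √(1 − 1/γ²) = 0.7845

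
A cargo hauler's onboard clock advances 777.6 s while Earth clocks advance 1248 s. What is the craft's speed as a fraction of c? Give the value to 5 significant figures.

γ = Δt/τ₀ = 1248/777.6 = 1.604938
β = √(1 − 1/γ²) = √(1 − 1/1.604938²) = 0.78216

β ≈ 0.78216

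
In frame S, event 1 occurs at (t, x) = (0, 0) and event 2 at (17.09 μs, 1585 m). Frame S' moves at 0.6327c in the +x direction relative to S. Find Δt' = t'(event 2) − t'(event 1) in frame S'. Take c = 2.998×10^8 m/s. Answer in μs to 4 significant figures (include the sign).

Δt' ≈ 17.75 μs

γ = 1/√(1 − 0.6327²) = 1.29133
Δt' = γ(Δt − vΔx/c²) = 1.29133 × (17.09 μs − 0.6327×1585 m / (2.998×10^8 m/s))
= 1.29133 × (13.7450 μs) = 17.75 μs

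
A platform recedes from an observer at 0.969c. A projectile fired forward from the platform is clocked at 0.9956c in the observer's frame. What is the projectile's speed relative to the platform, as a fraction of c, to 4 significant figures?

u' ≈ 0.7543c

Inverse velocity addition: u' = (u − v)/(1 − uv/c²)
= (0.9956 − 0.969)/(1 − 0.9956×0.969) = 0.02660/0.0352636 = 0.7543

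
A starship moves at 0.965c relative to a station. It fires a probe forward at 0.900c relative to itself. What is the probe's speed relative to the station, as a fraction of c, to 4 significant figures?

u ≈ 0.9981c

Relativistic velocity addition: u = (u' + v)/(1 + u'v/c²)
= (0.900 + 0.965)/(1 + 0.900×0.965) = 1.865/1.86850 = 0.9981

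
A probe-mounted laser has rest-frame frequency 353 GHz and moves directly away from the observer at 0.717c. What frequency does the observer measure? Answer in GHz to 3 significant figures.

Relativistic Doppler: f_obs = f_src √((1−β)/(1+β))
= 353 × √(0.28300/1.7170) = 353 × 0.40598 = 143 GHz

f_obs ≈ 143 GHz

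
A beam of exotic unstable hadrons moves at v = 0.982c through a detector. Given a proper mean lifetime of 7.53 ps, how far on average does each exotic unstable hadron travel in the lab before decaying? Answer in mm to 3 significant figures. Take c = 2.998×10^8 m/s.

d ≈ 11.7 mm

γ = 1/√(1 − 0.982²) = 5.2943
Dilated lifetime: Δt = γτ₀ = 5.2943 × 7.53 ps = 39.866 ps
d = vΔt = 0.982c × 39.866 ps = 2.9440×10^8 m/s × 3.9866×10^-11 s = 11.7 mm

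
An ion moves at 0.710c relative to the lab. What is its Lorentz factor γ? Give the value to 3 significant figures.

γ ≈ 1.42

γ = 1/√(1 − β²) = 1/√(1 − 0.710²) = 1/√(0.49590) = 1.42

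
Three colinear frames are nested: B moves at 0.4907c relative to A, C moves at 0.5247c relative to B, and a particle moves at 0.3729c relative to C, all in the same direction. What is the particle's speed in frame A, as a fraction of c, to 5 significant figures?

u ≈ 0.90722c

Compose boost 2: (0.5247 + 0.4907)/(1 + 0.5247×0.4907) = 1.0154/1.257470 = 0.8074942
Compose boost 3: (0.3729 + 0.8074942)/(1 + 0.3729×0.8074942) = 1.180394/1.301115 = 0.90722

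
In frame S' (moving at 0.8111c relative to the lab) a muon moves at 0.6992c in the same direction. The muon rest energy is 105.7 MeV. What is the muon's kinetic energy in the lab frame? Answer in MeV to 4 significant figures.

u_lab = (0.6992 + 0.8111)/(1 + 0.6992×0.8111) = 0.9637417
γ = 1/√(1 − 0.9637417²) = 3.74761
K = (γ − 1)m₀c² = (3.74761 − 1) × 105.7 = 2.74761 × 105.7 = 290.4 MeV

K ≈ 290.4 MeV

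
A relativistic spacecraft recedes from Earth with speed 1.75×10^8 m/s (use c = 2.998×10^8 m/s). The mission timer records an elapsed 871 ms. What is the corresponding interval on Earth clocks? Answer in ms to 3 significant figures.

Δt ≈ 1070 ms

β = v/c = 1.75×10^8 / 2.998×10^8 = 0.58372
γ = 1/√(1 − 0.58372²) = 1.2316
Time dilation: Δt = γτ₀ = 1.2316 × 871 ms = 1070 ms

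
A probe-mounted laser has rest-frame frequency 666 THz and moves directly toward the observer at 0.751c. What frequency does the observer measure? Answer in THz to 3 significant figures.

f_obs ≈ 1770 THz

Relativistic Doppler: f_obs = f_src √((1+β)/(1−β))
= 666 × √(1.7510/0.24900) = 666 × 2.6518 = 1770 THz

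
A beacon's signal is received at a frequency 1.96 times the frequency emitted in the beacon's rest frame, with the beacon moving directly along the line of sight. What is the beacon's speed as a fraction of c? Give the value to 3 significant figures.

β ≈ 0.587

f_obs/f_src = √((1+β)/(1−β)) = 1.96  ⇒  (1+β)/(1−β) = 3.8416
β = |1 − D²|/(1 + D²) = |1 − 3.8416|/(1 + 3.8416) = 0.587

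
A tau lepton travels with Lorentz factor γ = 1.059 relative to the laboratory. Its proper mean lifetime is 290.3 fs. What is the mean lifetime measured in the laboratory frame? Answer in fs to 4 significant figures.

γ = 1.059 (given)
Time dilation: Δt = γτ₀ = 1.059 × 290.3 fs = 307.4 fs

Δt ≈ 307.4 fs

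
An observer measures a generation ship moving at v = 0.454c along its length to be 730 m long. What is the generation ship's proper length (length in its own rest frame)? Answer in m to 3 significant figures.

L₀ ≈ 819 m

γ = 1/√(1 − 0.454²) = 1.1223
L₀ = γL = 1.1223 × 730 = 819 m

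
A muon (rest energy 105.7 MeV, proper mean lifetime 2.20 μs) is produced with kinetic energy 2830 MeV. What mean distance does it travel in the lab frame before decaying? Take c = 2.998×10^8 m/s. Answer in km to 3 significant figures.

γ = 1 + K/(m₀c²) = 1 + 2830/105.7 = 27.774
β = √(1 − 1/γ²) = 0.99935
Dilated lifetime: γτ₀ = 27.774 × 2.20 μs = 61.103 μs
d = βc·γτ₀ = 0.99935 × (2.998×10^8 m/s) × 6.1103×10^-5 s = 18.3 km

d ≈ 18.3 km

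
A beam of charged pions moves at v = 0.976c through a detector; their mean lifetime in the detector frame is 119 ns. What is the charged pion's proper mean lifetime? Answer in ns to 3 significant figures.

γ = 1/√(1 − 0.976²) = 4.5920
Proper time: τ₀ = Δt/γ = 119/4.5920 = 25.9 ns

τ₀ ≈ 25.9 ns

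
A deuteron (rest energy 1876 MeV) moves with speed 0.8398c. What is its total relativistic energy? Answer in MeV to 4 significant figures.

γ = 1/√(1 − 0.8398²) = 1.84197
E = γm₀c² = 1.84197 × 1876 MeV = 3456 MeV

E ≈ 3456 MeV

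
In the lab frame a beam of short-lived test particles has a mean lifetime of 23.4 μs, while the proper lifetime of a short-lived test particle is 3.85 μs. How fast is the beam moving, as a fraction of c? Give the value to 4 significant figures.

γ = Δt/τ₀ = 23.4/3.85 = 6.07792
β = √(1 − 1/γ²) = √(1 − 1/6.07792²) = 0.9864

β ≈ 0.9864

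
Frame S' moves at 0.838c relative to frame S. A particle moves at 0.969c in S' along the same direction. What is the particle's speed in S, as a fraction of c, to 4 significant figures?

Relativistic velocity addition: u = (u' + v)/(1 + u'v/c²)
= (0.969 + 0.838)/(1 + 0.969×0.838) = 1.807/1.81202 = 0.9972

u ≈ 0.9972c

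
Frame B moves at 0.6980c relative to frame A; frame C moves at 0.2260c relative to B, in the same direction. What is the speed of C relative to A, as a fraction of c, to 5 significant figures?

u ≈ 0.79810c

Compose boost 2: (0.2260 + 0.6980)/(1 + 0.2260×0.6980) = 0.92400/1.157748 = 0.79810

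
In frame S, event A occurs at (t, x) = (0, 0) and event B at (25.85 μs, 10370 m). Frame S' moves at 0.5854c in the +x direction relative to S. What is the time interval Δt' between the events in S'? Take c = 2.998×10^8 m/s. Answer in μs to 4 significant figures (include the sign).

Δt' ≈ 6.909 μs

γ = 1/√(1 − 0.5854²) = 1.23343
Δt' = γ(Δt − vΔx/c²) = 1.23343 × (25.85 μs − 0.5854×10370 m / (2.998×10^8 m/s))
= 1.23343 × (5.60117 μs) = 6.909 μs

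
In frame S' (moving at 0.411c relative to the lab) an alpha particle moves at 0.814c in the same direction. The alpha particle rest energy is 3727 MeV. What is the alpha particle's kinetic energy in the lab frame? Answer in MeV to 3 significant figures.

K ≈ 5670 MeV

u_lab = (0.814 + 0.411)/(1 + 0.814×0.411) = 0.917910
γ = 1/√(1 − 0.917910²) = 2.5202
K = (γ − 1)m₀c² = (2.5202 − 1) × 3727 = 1.5202 × 3727 = 5670 MeV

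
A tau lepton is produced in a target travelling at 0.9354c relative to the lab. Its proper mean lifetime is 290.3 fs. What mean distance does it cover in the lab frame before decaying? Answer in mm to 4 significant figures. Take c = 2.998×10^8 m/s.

γ = 1/√(1 − 0.9354²) = 2.82812
Dilated lifetime: Δt = γτ₀ = 2.82812 × 290.3 fs = 821.004 fs
d = vΔt = 0.9354c × 821.004 fs = 2.80433×10^8 m/s × 8.21004×10^-13 s = 0.2302 mm

d ≈ 0.2302 mm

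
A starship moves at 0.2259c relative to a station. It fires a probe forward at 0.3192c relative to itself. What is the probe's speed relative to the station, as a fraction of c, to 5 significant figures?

Relativistic velocity addition: u = (u' + v)/(1 + u'v/c²)
= (0.3192 + 0.2259)/(1 + 0.3192×0.2259) = 0.54510/1.072107 = 0.50844

u ≈ 0.50844c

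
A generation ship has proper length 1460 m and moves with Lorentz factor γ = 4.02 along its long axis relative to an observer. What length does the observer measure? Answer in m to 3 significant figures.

γ = 4.02 (given)
Length contraction: L = L₀/γ = 1460/4.02 = 363 m

L ≈ 363 m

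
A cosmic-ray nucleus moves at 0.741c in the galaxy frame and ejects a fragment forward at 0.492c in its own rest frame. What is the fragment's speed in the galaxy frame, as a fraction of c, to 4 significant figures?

u ≈ 0.9036c

Compose boost 2: (0.492 + 0.741)/(1 + 0.492×0.741) = 1.233/1.36457 = 0.9036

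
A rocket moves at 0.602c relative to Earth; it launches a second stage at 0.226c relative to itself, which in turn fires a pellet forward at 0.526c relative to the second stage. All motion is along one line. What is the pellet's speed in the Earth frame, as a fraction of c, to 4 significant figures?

u ≈ 0.9071c

Compose boost 2: (0.226 + 0.602)/(1 + 0.226×0.602) = 0.8280/1.13605 = 0.728840
Compose boost 3: (0.526 + 0.728840)/(1 + 0.526×0.728840) = 1.25484/1.38337 = 0.9071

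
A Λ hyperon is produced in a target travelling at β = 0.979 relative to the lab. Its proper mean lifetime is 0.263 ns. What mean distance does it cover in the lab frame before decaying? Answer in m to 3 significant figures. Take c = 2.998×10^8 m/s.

d ≈ 0.379 m

γ = 1/√(1 − 0.979²) = 4.9053
Dilated lifetime: Δt = γτ₀ = 4.9053 × 0.263 ns = 1.2901 ns
d = vΔt = 0.979c × 1.2901 ns = 2.9350×10^8 m/s × 1.2901×10^-9 s = 0.379 m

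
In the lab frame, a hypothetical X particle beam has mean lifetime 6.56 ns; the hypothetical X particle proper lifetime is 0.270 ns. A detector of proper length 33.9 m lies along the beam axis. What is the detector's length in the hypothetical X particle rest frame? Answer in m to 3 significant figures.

L ≈ 1.40 m

Time dilation ⇒ γ = Δt/τ₀ = 6.56/0.270 = 24.296
Length contraction: L = L₀/γ = 33.9/24.296 = 1.40 m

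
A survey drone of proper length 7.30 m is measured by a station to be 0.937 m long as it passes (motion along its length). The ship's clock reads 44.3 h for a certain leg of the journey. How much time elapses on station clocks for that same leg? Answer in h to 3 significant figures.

Length contraction ⇒ γ = L₀/L = 7.30/0.937 = 7.7908
Time dilation: Δt = γτ₀ = 7.7908 × 44.3 h = 345 h

Δt ≈ 345 h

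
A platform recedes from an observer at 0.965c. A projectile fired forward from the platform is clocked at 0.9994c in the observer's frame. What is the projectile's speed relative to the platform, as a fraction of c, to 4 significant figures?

u' ≈ 0.9669c

Inverse velocity addition: u' = (u − v)/(1 − uv/c²)
= (0.9994 − 0.965)/(1 − 0.9994×0.965) = 0.03440/0.0355790 = 0.9669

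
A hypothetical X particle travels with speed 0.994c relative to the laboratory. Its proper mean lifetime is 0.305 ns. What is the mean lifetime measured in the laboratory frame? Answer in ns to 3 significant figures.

γ = 1/√(1 − 0.994²) = 9.1424
Time dilation: Δt = γτ₀ = 9.1424 × 0.305 ns = 2.79 ns

Δt ≈ 2.79 ns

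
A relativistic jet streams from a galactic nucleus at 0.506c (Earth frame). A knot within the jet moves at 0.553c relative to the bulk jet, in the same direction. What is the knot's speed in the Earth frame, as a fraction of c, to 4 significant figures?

u ≈ 0.8275c

Relativistic velocity addition: u = (u' + v)/(1 + u'v/c²)
= (0.553 + 0.506)/(1 + 0.553×0.506) = 1.059/1.27982 = 0.8275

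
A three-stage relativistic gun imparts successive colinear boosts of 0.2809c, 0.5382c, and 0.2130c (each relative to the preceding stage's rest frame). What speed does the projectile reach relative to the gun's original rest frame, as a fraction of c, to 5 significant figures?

Compose boost 2: (0.5382 + 0.2809)/(1 + 0.5382×0.2809) = 0.81910/1.151180 = 0.7115305
Compose boost 3: (0.2130 + 0.7115305)/(1 + 0.2130×0.7115305) = 0.9245305/1.151556 = 0.80285

u ≈ 0.80285c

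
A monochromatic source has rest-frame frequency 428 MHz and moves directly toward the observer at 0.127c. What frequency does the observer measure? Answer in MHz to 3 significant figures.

f_obs ≈ 486 MHz

Relativistic Doppler: f_obs = f_src √((1+β)/(1−β))
= 428 × √(1.1270/0.87300) = 428 × 1.1362 = 486 MHz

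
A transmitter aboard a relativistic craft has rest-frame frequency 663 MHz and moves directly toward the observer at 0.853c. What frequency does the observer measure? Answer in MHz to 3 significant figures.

f_obs ≈ 2350 MHz

Relativistic Doppler: f_obs = f_src √((1+β)/(1−β))
= 663 × √(1.8530/0.14700) = 663 × 3.5504 = 2350 MHz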